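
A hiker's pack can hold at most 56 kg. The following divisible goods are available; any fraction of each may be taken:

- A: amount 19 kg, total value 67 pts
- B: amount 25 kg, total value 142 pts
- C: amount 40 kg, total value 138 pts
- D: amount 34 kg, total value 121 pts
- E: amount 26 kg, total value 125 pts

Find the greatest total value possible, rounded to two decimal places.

284.79

Take in order of value per unit:
- B (142/25 per unit): all 25 → value 142, running total 142.00
- E (125/26 per unit): all 26 → value 125, running total 267.00
- D (121/34 per unit): 5 of 34 → value 5×121/34 = 17.7941, running total 284.79
Total 284.79.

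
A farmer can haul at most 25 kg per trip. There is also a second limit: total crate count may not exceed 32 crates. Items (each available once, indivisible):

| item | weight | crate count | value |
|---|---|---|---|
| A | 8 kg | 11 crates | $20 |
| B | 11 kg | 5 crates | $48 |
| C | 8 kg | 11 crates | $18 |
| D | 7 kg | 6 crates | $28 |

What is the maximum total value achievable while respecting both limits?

$76

Feasible sets respecting both limits:
- B+D: weight 18, crate count 11, value 76
- A+B: weight 19, crate count 16, value 68
- B+C: weight 19, crate count 16, value 66
Best: $76.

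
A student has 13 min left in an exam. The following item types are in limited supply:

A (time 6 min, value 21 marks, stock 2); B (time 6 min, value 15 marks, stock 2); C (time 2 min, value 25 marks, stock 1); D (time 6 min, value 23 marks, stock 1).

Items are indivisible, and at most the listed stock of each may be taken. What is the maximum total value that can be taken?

48 marks

Top feasible selections:
- 1×C + 1×D: time 8, value 48
- 1×A + 1×C: time 8, value 46
Best: 48 marks.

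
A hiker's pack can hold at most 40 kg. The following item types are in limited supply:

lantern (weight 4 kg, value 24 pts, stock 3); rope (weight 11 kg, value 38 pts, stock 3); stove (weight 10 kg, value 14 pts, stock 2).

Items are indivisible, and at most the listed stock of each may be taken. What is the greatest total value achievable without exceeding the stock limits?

Best selections within weight 40 and stock limits:
- 3×lantern + 2×rope: weight 34, value 148
- 1×lantern + 3×rope: weight 37, value 138
Best: 148 pts.

148 pts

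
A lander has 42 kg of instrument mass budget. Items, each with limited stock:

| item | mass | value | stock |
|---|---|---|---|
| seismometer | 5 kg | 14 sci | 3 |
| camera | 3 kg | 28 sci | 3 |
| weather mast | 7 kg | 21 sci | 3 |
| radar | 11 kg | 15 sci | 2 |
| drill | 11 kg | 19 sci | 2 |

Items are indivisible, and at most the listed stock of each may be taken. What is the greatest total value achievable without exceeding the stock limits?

175 sci

Best selections within mass 42 and stock limits:
- 2×seismometer + 3×camera + 3×weather mast: mass 40, value 175
- 3×seismometer + 3×camera + 2×weather mast: mass 38, value 168
Best: 175 sci.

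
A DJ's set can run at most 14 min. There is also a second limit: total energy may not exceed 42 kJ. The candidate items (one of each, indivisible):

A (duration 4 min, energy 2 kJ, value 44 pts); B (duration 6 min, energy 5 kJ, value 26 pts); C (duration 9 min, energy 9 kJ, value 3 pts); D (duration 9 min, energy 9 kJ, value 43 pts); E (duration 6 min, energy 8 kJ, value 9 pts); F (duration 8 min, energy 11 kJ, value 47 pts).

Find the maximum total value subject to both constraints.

91 pts

Feasible sets respecting both limits:
- A+F: duration 12, energy 13, value 91
- A+D: duration 13, energy 11, value 87
- B+F: duration 14, energy 16, value 73
Best: 91 pts.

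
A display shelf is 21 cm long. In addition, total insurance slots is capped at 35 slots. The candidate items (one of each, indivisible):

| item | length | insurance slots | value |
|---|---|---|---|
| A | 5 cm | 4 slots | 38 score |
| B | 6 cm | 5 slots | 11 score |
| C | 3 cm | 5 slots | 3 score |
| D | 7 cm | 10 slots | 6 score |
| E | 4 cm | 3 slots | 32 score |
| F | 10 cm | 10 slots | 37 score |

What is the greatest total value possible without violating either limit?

107 score

Feasible sets respecting both limits:
- A+E+F: length 19, insurance slots 17, value 107
- A+B+F: length 21, insurance slots 19, value 86
- A+B+C+E: length 18, insurance slots 17, value 84
- A+B+E: length 15, insurance slots 12, value 81
Best: 107 score.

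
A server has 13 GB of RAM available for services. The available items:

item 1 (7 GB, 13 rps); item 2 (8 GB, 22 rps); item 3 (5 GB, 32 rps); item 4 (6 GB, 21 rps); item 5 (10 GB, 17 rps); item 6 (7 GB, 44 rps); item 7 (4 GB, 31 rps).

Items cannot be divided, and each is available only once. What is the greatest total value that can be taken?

Check high-value combinations within 13 GB:
- item 3+item 6: memory 5+7=12, value 32+44=76
- item 6+item 7: memory 7+4=11, value 44+31=75
- item 4+item 6: memory 6+7=13, value 21+44=65
- item 3+item 7: memory 5+4=9, value 32+31=63
- item 2+item 3: memory 8+5=13, value 22+32=54
Best: 76 rps.

76 rps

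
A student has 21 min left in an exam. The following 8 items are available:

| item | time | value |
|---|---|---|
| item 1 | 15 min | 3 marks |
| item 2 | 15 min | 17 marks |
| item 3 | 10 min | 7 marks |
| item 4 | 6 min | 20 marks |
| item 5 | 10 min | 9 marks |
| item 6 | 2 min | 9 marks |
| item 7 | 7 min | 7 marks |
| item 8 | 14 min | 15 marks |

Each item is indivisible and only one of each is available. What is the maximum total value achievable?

38 marks

Check high-value combinations within 21 min:
- item 4+item 5+item 6: time 6+10+2=18, value 20+9+9=38
- item 2+item 4: time 15+6=21, value 17+20=37
- item 4+item 6+item 7: time 6+2+7=15, value 20+9+7=36
Best: 38 marks.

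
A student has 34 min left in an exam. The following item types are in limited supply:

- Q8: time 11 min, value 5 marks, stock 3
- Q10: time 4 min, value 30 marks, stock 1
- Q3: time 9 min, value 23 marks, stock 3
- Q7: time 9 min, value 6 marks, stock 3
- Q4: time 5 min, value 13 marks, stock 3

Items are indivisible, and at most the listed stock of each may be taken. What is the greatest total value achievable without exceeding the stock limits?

Top feasible selections:
- 1×Q10 + 2×Q3 + 2×Q4: time 32, value 102
- 1×Q10 + 3×Q3: time 31, value 99
Best: 102 marks.

102 marks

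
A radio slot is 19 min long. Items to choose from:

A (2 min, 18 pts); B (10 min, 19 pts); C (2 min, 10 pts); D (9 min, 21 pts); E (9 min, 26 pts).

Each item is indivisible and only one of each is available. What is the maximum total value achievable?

54 pts

Check high-value combinations within 19 min:
- A+C+E: duration 2+2+9=13, value 18+10+26=54
- A+C+D: duration 2+2+9=13, value 18+10+21=49
- A+B+C: duration 2+10+2=14, value 18+19+10=47
- D+E: duration 9+9=18, value 21+26=47
- B+E: duration 10+9=19, value 19+26=45
Best: 54 pts.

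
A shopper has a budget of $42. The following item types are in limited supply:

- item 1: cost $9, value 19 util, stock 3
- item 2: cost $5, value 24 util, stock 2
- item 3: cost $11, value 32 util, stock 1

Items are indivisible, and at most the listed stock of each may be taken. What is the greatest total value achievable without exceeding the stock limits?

Best selections within cost 42 and stock limits:
- 2×item 1 + 2×item 2 + 1×item 3: cost 39, value 118
- 3×item 1 + 2×item 2: cost 37, value 105
- 1×item 1 + 2×item 2 + 1×item 3: cost 30, value 99
Best: 118 util.

118 util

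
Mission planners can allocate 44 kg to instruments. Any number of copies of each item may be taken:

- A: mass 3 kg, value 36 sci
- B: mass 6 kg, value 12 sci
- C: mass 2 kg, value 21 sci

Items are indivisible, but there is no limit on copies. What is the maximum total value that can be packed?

525 sci

Best value-per-unit is A at 36/3; filling with it alone gives 14×36 = 504.
Optimal mix: 14×A + 1×C → mass 44, value 525.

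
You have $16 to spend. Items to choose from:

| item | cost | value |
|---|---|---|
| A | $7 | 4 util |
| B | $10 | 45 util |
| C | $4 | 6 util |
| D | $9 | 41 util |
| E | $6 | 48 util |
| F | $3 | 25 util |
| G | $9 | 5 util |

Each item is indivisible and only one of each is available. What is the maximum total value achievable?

Check high-value combinations within $16:
- B+E: cost 10+6=16, value 45+48=93
- D+E: cost 9+6=15, value 41+48=89
- C+E+F: cost 4+6+3=13, value 6+48+25=79
Best: 93 util.

93 util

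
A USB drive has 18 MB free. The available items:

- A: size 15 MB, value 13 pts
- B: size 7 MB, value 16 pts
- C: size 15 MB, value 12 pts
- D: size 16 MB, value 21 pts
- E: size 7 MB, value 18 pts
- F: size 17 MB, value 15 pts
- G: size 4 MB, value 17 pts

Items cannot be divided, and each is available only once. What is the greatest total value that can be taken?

Check high-value combinations within 18 MB:
- B+E+G: size 7+7+4=18, value 16+18+17=51
- E+G: size 7+4=11, value 18+17=35
- B+E: size 7+7=14, value 16+18=34
Best: 51 pts.

51 pts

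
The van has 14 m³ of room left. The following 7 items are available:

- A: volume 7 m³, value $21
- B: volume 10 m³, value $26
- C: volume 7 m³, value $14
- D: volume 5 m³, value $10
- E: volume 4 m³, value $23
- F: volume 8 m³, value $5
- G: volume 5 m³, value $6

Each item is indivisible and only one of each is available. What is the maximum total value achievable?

$49

Check high-value combinations within 14 m³:
- B+E: volume 10+4=14, value 26+23=49
- A+E: volume 7+4=11, value 21+23=44
- D+E+G: volume 5+4+5=14, value 10+23+6=39
Best: $49.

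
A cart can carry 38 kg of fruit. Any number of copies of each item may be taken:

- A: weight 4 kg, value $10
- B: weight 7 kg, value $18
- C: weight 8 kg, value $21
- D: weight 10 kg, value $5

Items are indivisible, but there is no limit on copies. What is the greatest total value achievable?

Best value-per-unit is C at 21/8; filling with it alone gives 4×21 = 84.
Optimal mix: 2×B + 3×C → weight 38, value 99.

$99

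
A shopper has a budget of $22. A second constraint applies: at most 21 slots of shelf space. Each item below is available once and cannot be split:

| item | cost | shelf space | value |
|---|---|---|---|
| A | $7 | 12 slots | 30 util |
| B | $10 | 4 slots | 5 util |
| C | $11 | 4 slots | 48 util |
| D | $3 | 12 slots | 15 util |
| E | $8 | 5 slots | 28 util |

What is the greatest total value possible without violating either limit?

91 util

Feasible sets respecting both limits:
- C+D+E: cost 22, shelf space 21, value 91
- A+C: cost 18, shelf space 16, value 78
- C+E: cost 19, shelf space 9, value 76
Best: 91 util.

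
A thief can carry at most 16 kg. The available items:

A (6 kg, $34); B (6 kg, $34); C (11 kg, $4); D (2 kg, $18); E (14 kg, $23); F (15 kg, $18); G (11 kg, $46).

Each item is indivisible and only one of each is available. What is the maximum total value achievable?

$86

This is a 0/1 knapsack; check combinations near the capacity.
- A+B+D: weight 6+6+2=14, value 34+34+18=86
- A+B: weight 6+6=12, value 34+34=68
- D+G: weight 2+11=13, value 18+46=64
- A+D: weight 6+2=8, value 34+18=52
Best: $86.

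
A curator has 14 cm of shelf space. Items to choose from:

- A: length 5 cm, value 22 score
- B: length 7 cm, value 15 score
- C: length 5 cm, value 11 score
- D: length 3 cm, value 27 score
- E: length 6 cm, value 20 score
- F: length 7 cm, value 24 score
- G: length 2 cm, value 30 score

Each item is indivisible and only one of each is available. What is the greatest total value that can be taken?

This is a 0/1 knapsack; check combinations near the capacity.
- D+F+G: length 3+7+2=12, value 27+24+30=81
- A+D+G: length 5+3+2=10, value 22+27+30=79
- D+E+G: length 3+6+2=11, value 27+20+30=77
Best: 81 score.

81 score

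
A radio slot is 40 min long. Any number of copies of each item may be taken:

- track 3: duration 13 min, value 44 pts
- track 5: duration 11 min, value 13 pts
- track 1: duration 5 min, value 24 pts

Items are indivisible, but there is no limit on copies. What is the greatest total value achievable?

192 pts

Best value-per-unit is track 1 at 24/5, and filling with it alone uses duration 8×5=40. No mix of the others beats 8×24 = 192.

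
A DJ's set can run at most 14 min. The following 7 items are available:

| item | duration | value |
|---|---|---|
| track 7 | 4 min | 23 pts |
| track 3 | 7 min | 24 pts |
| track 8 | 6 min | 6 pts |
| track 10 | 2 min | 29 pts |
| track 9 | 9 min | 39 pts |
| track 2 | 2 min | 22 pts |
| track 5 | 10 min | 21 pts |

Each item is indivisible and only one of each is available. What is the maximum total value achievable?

90 pts

Check high-value combinations within 14 min:
- track 10+track 9+track 2: duration 2+9+2=13, value 29+39+22=90
- track 7+track 8+track 10+track 2: duration 4+6+2+2=14, value 23+6+29+22=80
- track 7+track 3+track 10: duration 4+7+2=13, value 23+24+29=76
- track 3+track 10+track 2: duration 7+2+2=11, value 24+29+22=75
- track 7+track 10+track 2: duration 4+2+2=8, value 23+29+22=74
Best: 90 pts.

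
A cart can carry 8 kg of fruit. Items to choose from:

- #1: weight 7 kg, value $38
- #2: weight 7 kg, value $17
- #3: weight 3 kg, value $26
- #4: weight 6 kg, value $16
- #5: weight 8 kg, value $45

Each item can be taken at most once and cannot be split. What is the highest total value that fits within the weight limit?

$45

Check high-value combinations within 8 kg:
- #5: weight 8, value 45
- #1: weight 7, value 38
- #3: weight 3, value 26
- #2: weight 7, value 17
Best: $45.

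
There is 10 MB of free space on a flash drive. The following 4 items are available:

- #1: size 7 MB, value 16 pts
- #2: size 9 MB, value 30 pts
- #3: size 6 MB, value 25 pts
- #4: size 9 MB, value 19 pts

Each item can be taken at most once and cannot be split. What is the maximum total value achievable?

30 pts

This is a 0/1 knapsack; check combinations near the capacity.
- #2: size 9, value 30
- #3: size 6, value 25
- #4: size 9, value 19
- #1: size 7, value 16
Best: 30 pts.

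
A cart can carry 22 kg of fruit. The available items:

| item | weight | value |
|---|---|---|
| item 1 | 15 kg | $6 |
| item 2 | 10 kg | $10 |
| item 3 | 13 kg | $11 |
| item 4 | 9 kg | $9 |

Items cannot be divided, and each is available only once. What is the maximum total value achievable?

Check high-value combinations within 22 kg:
- item 3+item 4: weight 13+9=22, value 11+9=20
- item 2+item 4: weight 10+9=19, value 10+9=19
- item 3: weight 13, value 11
- item 2: weight 10, value 10
- item 4: weight 9, value 9
Best: $20.

$20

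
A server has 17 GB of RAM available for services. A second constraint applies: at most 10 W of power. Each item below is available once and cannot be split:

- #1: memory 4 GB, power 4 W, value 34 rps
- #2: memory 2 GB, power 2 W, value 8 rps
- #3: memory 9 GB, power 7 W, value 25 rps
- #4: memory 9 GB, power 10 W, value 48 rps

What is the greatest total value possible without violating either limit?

Feasible sets respecting both limits:
- #4: memory 9, power 10, value 48
- #1+#2: memory 6, power 6, value 42
- #1: memory 4, power 4, value 34
- #2+#3: memory 11, power 9, value 33
Best: 48 rps.

48 rps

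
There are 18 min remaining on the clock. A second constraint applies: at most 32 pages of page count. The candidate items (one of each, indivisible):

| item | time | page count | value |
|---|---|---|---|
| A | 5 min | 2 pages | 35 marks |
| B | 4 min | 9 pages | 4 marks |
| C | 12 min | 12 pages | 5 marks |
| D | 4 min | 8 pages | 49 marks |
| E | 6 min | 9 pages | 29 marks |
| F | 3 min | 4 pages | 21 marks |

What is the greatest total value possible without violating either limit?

134 marks

Feasible sets respecting both limits:
- A+D+E+F: time 18, page count 23, value 134
- A+D+E: time 15, page count 19, value 113
- A+B+D+F: time 16, page count 23, value 109
Best: 134 marks.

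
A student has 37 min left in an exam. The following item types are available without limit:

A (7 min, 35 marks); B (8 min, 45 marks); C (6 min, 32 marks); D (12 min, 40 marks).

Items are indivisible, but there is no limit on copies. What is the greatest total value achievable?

Best value-per-unit is B at 45/8; filling with it alone gives 4×45 = 180.
Optimal mix: 1×A + 3×B + 1×C → time 37, value 202.

202 marks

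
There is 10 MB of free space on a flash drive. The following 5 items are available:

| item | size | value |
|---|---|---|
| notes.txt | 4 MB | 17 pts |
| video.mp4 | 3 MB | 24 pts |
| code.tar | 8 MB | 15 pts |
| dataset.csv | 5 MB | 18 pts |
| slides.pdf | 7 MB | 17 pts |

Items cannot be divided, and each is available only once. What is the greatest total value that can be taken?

42 pts

Check high-value combinations within 10 MB:
- video.mp4+dataset.csv: size 3+5=8, value 24+18=42
- notes.txt+video.mp4: size 4+3=7, value 17+24=41
- video.mp4+slides.pdf: size 3+7=10, value 24+17=41
- notes.txt+dataset.csv: size 4+5=9, value 17+18=35
- video.mp4: size 3, value 24
Best: 42 pts.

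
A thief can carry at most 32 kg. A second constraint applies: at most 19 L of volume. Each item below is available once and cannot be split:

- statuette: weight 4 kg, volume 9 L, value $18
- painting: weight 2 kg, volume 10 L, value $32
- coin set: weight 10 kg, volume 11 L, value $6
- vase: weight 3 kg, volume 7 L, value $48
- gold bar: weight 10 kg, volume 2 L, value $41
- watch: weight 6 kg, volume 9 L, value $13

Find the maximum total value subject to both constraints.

$121

Feasible sets respecting both limits:
- painting+vase+gold bar: weight 15, volume 19, value 121
- statuette+vase+gold bar: weight 17, volume 18, value 107
- vase+gold bar+watch: weight 19, volume 18, value 102
- vase+gold bar: weight 13, volume 9, value 89
Best: $121.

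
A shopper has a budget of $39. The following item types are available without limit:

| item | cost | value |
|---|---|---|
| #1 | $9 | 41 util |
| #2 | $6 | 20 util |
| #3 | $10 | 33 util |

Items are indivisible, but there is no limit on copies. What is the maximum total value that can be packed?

Best value-per-unit is #1 at 41/9, and filling with it alone uses cost 4×9=36. No mix of the others beats 4×41 = 164.

164 util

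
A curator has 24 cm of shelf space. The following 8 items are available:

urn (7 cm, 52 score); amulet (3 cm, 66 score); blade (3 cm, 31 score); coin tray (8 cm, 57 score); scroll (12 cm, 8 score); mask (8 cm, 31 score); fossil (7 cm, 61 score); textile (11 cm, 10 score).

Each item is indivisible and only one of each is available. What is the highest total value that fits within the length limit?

215 score

Check high-value combinations within 24 cm:
- amulet+blade+coin tray+fossil: length 3+3+8+7=21, value 66+31+57+61=215
- urn+amulet+blade+fossil: length 7+3+3+7=20, value 52+66+31+61=210
- urn+amulet+blade+coin tray: length 7+3+3+8=21, value 52+66+31+57=206
Best: 215 score.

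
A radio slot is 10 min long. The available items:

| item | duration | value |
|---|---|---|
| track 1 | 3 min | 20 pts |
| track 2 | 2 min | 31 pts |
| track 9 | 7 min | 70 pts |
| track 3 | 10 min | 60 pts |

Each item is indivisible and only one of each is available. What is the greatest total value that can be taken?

101 pts

Check high-value combinations within 10 min:
- track 2+track 9: duration 2+7=9, value 31+70=101
- track 1+track 9: duration 3+7=10, value 20+70=90
- track 9: duration 7, value 70
- track 3: duration 10, value 60
Best: 101 pts.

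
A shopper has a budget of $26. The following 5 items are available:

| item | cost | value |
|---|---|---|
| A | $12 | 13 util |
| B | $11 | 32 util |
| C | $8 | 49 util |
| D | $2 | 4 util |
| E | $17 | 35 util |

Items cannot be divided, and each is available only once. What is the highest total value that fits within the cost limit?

Check high-value combinations within $26:
- B+C+D: cost 11+8+2=21, value 32+49+4=85
- C+E: cost 8+17=25, value 49+35=84
- B+C: cost 11+8=19, value 32+49=81
- A+C+D: cost 12+8+2=22, value 13+49+4=66
Best: 85 util.

85 util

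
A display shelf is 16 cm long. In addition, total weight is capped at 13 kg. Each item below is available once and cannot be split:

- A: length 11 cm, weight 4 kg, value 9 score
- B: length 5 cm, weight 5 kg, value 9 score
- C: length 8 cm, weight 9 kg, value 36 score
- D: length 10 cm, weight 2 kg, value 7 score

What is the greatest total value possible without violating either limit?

Feasible sets respecting both limits:
- C: length 8, weight 9, value 36
- A+B: length 16, weight 9, value 18
- B+D: length 15, weight 7, value 16
Best: 36 score.

36 score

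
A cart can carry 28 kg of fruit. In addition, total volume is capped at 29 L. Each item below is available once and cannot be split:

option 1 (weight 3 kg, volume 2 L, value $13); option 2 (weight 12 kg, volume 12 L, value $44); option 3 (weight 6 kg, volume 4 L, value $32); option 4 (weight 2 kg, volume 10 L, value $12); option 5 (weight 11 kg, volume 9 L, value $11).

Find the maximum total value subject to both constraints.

Feasible sets respecting both limits:
- option 1+option 2+option 3+option 4: weight 23, volume 28, value 101
- option 1+option 2+option 3: weight 21, volume 18, value 89
- option 2+option 3+option 4: weight 20, volume 26, value 88
- option 2+option 3: weight 18, volume 16, value 76
Best: $101.

$101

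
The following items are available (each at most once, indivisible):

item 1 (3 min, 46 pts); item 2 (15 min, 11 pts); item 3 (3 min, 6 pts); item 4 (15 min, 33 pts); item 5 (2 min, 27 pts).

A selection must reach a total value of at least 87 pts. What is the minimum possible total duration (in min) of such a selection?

20

Subsets with value ≥ 87, sorted by total duration:
- item 1+item 4+item 5: duration 20, value 106
- item 1+item 3+item 4+item 5: duration 23, value 112
Minimum duration: 20 min.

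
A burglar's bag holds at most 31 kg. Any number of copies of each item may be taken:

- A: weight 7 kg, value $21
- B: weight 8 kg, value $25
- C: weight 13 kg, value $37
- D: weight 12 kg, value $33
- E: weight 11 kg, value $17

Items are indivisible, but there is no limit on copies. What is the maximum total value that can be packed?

Best value-per-unit is B at 25/8; filling with it alone gives 3×25 = 75.
Optimal mix: 1×A + 3×B → weight 31, value 96.

$96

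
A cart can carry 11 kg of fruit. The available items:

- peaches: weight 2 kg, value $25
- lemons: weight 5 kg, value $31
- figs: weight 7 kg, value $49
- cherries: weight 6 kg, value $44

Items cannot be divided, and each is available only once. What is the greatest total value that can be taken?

This is a 0/1 knapsack; check combinations near the capacity.
- lemons+cherries: weight 5+6=11, value 31+44=75
- peaches+figs: weight 2+7=9, value 25+49=74
- peaches+cherries: weight 2+6=8, value 25+44=69
Best: $75.

$75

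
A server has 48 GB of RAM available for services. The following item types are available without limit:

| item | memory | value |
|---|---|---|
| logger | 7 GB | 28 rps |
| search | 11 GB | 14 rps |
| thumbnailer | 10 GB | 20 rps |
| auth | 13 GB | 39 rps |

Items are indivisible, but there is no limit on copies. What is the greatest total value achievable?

Best value-per-unit is logger at 28/7; filling with it alone gives 6×28 = 168.
Optimal mix: 5×logger + 1×auth → memory 48, value 179.

179 rps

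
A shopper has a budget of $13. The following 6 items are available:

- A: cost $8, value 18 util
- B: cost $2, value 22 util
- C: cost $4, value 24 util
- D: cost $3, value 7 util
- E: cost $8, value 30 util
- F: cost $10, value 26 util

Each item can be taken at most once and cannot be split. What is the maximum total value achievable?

59 util

This is a 0/1 knapsack; check combinations near the capacity.
- B+D+E: cost 2+3+8=13, value 22+7+30=59
- C+E: cost 4+8=12, value 24+30=54
- B+C+D: cost 2+4+3=9, value 22+24+7=53
- B+E: cost 2+8=10, value 22+30=52
Best: 59 util.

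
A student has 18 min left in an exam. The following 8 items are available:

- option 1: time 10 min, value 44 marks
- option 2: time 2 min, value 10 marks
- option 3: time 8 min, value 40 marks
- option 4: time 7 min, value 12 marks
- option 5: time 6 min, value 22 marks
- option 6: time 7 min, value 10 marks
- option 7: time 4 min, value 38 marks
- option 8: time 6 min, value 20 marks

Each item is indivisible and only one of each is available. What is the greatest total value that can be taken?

Check high-value combinations within 18 min:
- option 3+option 5+option 7: time 8+6+4=18, value 40+22+38=100
- option 3+option 7+option 8: time 8+4+6=18, value 40+38+20=98
- option 1+option 2+option 7: time 10+2+4=16, value 44+10+38=92
- option 2+option 5+option 7+option 8: time 2+6+4+6=18, value 10+22+38+20=90
- option 2+option 3+option 7: time 2+8+4=14, value 10+40+38=88
Best: 100 marks.

100 marks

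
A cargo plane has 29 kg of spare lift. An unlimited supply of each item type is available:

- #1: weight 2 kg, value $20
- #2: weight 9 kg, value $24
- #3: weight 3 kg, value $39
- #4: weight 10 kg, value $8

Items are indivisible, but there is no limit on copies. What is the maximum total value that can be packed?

Best value-per-unit is #3 at 39/3; filling with it alone gives 9×39 = 351.
Optimal mix: 1×#1 + 9×#3 → weight 29, value 371.

$371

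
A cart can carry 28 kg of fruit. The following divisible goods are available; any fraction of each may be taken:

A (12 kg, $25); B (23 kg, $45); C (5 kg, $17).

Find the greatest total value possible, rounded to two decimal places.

Take in order of value per unit:
- C (17/5 per unit): all 5 → value 17, running total 17.00
- A (25/12 per unit): all 12 → value 25, running total 42.00
- B (45/23 per unit): 11 of 23 → value 11×45/23 = 21.5217, running total 63.52
Total 63.52.

63.52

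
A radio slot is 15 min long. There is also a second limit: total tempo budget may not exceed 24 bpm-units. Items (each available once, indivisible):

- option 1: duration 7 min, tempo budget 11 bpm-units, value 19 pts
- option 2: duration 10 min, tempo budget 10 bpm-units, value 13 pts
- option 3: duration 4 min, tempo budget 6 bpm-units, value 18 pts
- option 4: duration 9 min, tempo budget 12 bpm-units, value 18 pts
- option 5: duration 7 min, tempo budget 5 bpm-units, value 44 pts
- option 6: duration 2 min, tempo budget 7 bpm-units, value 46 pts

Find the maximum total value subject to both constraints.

108 pts

Feasible sets respecting both limits:
- option 3+option 5+option 6: duration 13, tempo budget 18, value 108
- option 5+option 6: duration 9, tempo budget 12, value 90
- option 1+option 3+option 6: duration 13, tempo budget 24, value 83
- option 1+option 6: duration 9, tempo budget 18, value 65
Best: 108 pts.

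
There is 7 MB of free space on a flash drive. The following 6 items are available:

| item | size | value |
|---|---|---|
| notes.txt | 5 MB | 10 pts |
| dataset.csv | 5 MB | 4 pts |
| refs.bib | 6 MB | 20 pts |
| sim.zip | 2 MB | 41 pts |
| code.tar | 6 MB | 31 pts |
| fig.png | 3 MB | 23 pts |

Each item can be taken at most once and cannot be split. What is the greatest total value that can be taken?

Check high-value combinations within 7 MB:
- sim.zip+fig.png: size 2+3=5, value 41+23=64
- notes.txt+sim.zip: size 5+2=7, value 10+41=51
- dataset.csv+sim.zip: size 5+2=7, value 4+41=45
- sim.zip: size 2, value 41
Best: 64 pts.

64 pts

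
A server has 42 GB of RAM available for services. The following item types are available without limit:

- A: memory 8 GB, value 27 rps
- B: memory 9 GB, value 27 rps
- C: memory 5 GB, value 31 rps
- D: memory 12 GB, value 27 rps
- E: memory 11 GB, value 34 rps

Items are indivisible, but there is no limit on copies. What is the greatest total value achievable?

248 rps

Best value-per-unit is C at 31/5, and filling with it alone uses memory 8×5=40. No mix of the others beats 8×31 = 248.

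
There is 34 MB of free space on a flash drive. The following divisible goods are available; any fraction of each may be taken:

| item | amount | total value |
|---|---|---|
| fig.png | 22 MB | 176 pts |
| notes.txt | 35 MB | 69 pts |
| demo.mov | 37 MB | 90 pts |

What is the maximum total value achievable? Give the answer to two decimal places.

205.19

Take in order of value per unit:
- fig.png (176/22 per unit): all 22 → value 176, running total 176.00
- demo.mov (90/37 per unit): 12 of 37 → value 12×90/37 = 29.1892, running total 205.19
Total 205.19.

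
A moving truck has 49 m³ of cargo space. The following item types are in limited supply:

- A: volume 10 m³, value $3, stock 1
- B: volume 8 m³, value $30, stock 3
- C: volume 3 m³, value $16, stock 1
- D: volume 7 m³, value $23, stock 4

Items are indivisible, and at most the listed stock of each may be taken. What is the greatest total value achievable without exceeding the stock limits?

$175

Best selections within volume 49 and stock limits:
- 3×B + 1×C + 3×D: volume 48, value 175
- 2×B + 1×C + 4×D: volume 47, value 168
Best: $175.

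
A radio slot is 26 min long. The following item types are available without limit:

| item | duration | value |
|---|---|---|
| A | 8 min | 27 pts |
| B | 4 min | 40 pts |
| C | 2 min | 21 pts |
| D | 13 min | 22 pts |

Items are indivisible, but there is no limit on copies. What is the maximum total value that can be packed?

Best value-per-unit is C at 21/2, and filling with it alone uses duration 13×2=26. No mix of the others beats 13×21 = 273.

273 pts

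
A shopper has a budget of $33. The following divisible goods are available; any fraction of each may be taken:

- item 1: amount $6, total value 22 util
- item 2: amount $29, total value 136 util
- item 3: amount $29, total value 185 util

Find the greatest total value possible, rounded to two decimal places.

203.76

Take in order of value per unit:
- item 3 (185/29 per unit): all 29 → value 185, running total 185.00
- item 2 (136/29 per unit): 4 of 29 → value 4×136/29 = 18.7586, running total 203.76
Total 203.76.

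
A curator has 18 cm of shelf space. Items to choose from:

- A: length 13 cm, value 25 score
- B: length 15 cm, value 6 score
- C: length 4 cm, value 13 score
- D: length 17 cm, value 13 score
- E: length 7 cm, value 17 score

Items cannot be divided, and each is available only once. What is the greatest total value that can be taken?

Check high-value combinations within 18 cm:
- A+C: length 13+4=17, value 25+13=38
- C+E: length 4+7=11, value 13+17=30
- A: length 13, value 25
- E: length 7, value 17
Best: 38 score.

38 score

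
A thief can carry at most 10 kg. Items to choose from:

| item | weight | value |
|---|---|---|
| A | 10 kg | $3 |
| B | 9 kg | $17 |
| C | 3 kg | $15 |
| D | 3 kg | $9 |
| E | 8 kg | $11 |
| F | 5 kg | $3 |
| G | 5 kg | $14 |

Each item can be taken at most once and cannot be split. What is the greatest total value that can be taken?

$29

Check high-value combinations within 10 kg:
- C+G: weight 3+5=8, value 15+14=29
- C+D: weight 3+3=6, value 15+9=24
- D+G: weight 3+5=8, value 9+14=23
- C+F: weight 3+5=8, value 15+3=18
- B: weight 9, value 17
Best: $29.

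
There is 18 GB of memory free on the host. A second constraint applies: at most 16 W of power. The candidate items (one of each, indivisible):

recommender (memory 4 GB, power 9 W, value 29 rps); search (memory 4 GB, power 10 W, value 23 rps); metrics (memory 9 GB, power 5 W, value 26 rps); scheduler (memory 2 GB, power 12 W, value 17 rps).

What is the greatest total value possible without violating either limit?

55 rps

Feasible sets respecting both limits:
- recommender+metrics: memory 13, power 14, value 55
- search+metrics: memory 13, power 15, value 49
- recommender: memory 4, power 9, value 29
- metrics: memory 9, power 5, value 26
Best: 55 rps.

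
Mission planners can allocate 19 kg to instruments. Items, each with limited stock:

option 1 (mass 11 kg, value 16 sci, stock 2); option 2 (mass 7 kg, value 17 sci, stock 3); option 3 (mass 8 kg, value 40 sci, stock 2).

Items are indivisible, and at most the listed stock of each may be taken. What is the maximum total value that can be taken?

80 sci

Top feasible selections:
- 2×option 3: mass 16, value 80
- 1×option 2 + 1×option 3: mass 15, value 57
- 1×option 1 + 1×option 3: mass 19, value 56
Best: 80 sci.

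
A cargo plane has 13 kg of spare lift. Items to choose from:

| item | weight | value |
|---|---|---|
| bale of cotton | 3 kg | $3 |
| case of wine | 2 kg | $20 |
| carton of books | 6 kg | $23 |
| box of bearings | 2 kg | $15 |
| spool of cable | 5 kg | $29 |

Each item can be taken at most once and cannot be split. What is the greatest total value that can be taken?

$72

Check high-value combinations within 13 kg:
- case of wine+carton of books+spool of cable: weight 2+6+5=13, value 20+23+29=72
- bale of cotton+case of wine+box of bearings+spool of cable: weight 3+2+2+5=12, value 3+20+15+29=67
- carton of books+box of bearings+spool of cable: weight 6+2+5=13, value 23+15+29=67
- case of wine+box of bearings+spool of cable: weight 2+2+5=9, value 20+15+29=64
- bale of cotton+case of wine+carton of books+box of bearings: weight 3+2+6+2=13, value 3+20+23+15=61
Best: $72.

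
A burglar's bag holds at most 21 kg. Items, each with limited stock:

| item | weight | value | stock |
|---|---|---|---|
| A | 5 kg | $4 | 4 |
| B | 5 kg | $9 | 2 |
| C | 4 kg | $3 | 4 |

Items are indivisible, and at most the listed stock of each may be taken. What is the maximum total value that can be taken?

$26

Best selections within weight 21 and stock limits:
- 2×A + 2×B: weight 20, value 26
- 1×A + 2×B + 1×C: weight 19, value 25
Best: $26.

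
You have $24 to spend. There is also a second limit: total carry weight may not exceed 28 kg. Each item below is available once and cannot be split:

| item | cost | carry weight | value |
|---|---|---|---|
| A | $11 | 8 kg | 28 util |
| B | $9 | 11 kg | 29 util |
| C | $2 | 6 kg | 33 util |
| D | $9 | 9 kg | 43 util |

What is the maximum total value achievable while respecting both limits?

105 util

Feasible sets respecting both limits:
- B+C+D: cost 20, carry weight 26, value 105
- A+C+D: cost 22, carry weight 23, value 104
- A+B+C: cost 22, carry weight 25, value 90
- C+D: cost 11, carry weight 15, value 76
Best: 105 util.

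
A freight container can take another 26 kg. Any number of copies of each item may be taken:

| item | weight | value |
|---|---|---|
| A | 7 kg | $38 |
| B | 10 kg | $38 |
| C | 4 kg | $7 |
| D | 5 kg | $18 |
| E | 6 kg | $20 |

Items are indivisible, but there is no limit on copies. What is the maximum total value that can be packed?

Best value-per-unit is A at 38/7; filling with it alone gives 3×38 = 114.
Optimal mix: 3×A + 1×D → weight 26, value 132.

$132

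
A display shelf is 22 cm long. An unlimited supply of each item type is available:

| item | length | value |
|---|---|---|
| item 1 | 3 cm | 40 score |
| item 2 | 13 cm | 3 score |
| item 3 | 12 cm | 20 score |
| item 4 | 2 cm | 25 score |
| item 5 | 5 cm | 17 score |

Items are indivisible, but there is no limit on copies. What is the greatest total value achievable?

290 score

Best value-per-unit is item 1 at 40/3; filling with it alone gives 7×40 = 280.
Optimal mix: 6×item 1 + 2×item 4 → length 22, value 290.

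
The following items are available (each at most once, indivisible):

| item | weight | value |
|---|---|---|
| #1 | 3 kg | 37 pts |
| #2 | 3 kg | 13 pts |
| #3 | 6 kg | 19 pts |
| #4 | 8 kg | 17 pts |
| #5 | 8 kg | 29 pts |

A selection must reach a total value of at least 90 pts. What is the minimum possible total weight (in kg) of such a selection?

20

Subsets with value ≥ 90, sorted by total weight:
- #1+#2+#3+#5: weight 20, value 98
- #1+#2+#4+#5: weight 22, value 96
Minimum weight: 20 kg.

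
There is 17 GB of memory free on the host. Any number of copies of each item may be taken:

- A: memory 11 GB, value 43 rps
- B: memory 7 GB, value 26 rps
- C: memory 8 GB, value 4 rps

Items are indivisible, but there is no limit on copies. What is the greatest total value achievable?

Best value-per-unit is A at 43/11; filling with it alone gives 1×43 = 43.
Optimal mix: 2×B → memory 14, value 52.

52 rps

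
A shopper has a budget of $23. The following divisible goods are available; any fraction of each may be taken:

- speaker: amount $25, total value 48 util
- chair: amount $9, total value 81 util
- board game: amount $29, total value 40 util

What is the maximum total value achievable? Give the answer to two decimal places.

107.88

Take in order of value per unit:
- chair (81/9 per unit): all 9 → value 81, running total 81.00
- speaker (48/25 per unit): 14 of 25 → value 14×48/25 = 26.8800, running total 107.88
Total 107.88.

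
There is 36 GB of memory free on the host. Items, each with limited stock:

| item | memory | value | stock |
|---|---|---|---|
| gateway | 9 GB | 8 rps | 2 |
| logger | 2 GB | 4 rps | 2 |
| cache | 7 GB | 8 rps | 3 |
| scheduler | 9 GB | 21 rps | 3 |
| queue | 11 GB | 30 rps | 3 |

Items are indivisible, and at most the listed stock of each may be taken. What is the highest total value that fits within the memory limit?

Best selections within memory 36 and stock limits:
- 1×logger + 3×queue: memory 35, value 94
- 3×queue: memory 33, value 90
Best: 94 rps.

94 rps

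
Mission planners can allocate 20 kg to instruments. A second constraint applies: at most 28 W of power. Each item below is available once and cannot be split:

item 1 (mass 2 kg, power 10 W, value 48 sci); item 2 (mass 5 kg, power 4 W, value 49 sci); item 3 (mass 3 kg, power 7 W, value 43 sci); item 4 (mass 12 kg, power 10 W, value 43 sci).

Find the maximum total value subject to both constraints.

140 sci

Feasible sets respecting both limits:
- item 1+item 2+item 3: mass 10, power 21, value 140
- item 1+item 2+item 4: mass 19, power 24, value 140
- item 2+item 3+item 4: mass 20, power 21, value 135
Best: 140 sci.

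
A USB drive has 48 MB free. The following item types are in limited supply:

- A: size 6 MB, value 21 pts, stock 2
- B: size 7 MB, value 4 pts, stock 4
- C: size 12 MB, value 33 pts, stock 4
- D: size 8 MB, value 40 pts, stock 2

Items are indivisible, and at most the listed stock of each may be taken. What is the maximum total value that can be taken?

Top feasible selections:
- 1×A + 2×C + 2×D: size 46, value 167
- 2×A + 1×B + 1×C + 2×D: size 47, value 159
Best: 167 pts.

167 pts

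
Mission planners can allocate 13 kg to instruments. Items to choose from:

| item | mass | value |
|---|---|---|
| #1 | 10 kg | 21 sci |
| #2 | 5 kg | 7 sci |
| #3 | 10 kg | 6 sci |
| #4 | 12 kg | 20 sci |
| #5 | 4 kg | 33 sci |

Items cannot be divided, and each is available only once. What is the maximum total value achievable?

Check high-value combinations within 13 kg:
- #2+#5: mass 5+4=9, value 7+33=40
- #5: mass 4, value 33
- #1: mass 10, value 21
Best: 40 sci.

40 sci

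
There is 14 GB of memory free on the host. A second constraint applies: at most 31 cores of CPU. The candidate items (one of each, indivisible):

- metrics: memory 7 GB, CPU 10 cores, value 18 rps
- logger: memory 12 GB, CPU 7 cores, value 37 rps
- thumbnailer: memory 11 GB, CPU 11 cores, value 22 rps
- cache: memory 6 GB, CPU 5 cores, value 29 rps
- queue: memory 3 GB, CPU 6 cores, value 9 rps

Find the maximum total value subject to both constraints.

Feasible sets respecting both limits:
- metrics+cache: memory 13, CPU 15, value 47
- cache+queue: memory 9, CPU 11, value 38
- logger: memory 12, CPU 7, value 37
- thumbnailer+queue: memory 14, CPU 17, value 31
Best: 47 rps.

47 rps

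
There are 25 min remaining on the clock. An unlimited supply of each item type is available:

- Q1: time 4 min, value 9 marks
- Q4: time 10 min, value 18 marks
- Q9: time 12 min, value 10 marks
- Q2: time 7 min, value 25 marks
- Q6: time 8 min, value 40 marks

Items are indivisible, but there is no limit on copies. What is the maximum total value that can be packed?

120 marks

Best value-per-unit is Q6 at 40/8, and filling with it alone uses time 3×8=24. No mix of the others beats 3×40 = 120.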